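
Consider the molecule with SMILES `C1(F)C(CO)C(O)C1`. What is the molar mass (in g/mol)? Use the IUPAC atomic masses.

Atom tally by fragment:
  cyclobutane ring core → C:4 H:8
  (− 3 ring H displaced by substituents)
  + F → F:1
  + CH2OH → C:1 H:3 O:1
  + OH → O:1 H:1
Element totals:
  C: 5
  H: 9
  F: 1
  O: 2
Molecular formula: C5H9FO2.
  M = 5(12.011) + 9(1.008) + 18.998 + 2(15.999)
    = 60.055 + 9.072 + 18.998 + 31.998 = 120.123

120.12 g/mol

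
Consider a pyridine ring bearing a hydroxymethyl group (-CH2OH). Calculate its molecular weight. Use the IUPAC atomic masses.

Atom tally by fragment:
  pyridine ring core → C:5 H:5 N:1
  (− 1 ring H displaced by substituents)
  + CH2OH → C:1 H:3 O:1
Element totals:
  C: 6
  H: 7
  N: 1
  O: 1
Molecular formula: C6H7NO.
  M = 6(12.011) + 7(1.008) + 14.007 + 15.999
    = 72.066 + 7.056 + 14.007 + 15.999 = 109.128

109.13 g/mol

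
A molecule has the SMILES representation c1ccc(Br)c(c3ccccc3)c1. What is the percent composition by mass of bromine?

Atom tally by fragment:
  benzene ring core → C:6 H:6
  (− 2 ring H displaced by substituents)
  + Br → Br:1
  + C6H5 → C:6 H:5
Element totals:
  C: 12
  H: 9
  Br: 1
Molecular formula: C12H9Br.
Molar mass = 233.108 g/mol.
Mass from Br: 1 × 79.904 = 79.904 g/mol.
%Br = 79.904 / 233.108 × 100 = 34.28%.

34.28%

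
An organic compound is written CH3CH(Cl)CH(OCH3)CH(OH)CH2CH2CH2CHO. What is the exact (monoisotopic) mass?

208.0866

Atom tally by fragment:
  CH3 → C:1 H:3
  CH(Cl) → C:1 H:1 Cl:1
  CH(OCH3) → C:2 H:4 O:1
  CH(OH) → C:1 H:2 O:1
  CH2 → C:1 H:2
  CH2 → C:1 H:2
  CH2CHO → C:2 H:3 O:1
Element totals:
  C: 9
  H: 17
  Cl: 1
  O: 3
Molecular formula: C9H17ClO3.
  M = 9(12.0) + 17(1.007825) + 34.968853 + 3(15.994915)
    = 108.000000 + 17.133025 + 34.968853 + 47.984745 = 208.086623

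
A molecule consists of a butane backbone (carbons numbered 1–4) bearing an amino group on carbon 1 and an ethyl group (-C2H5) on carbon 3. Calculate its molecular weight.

101.19 g/mol

Atom tally by fragment:
  H2NCH2 → C:1 H:4 N:1
  CH2 → C:1 H:2
  CH(C2H5) → C:3 H:6
  CH3 → C:1 H:3
Element totals:
  C: 6
  H: 15
  N: 1
Molecular formula: C6H15N.
  M = 6(12.011) + 15(1.008) + 14.007
    = 72.066 + 15.120 + 14.007 = 101.193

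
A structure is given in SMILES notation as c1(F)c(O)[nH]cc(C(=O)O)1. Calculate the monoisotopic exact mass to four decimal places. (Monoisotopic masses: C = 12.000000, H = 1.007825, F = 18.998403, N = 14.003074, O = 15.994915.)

145.0175

Atom tally by fragment:
  pyrrole ring core → C:4 H:5 N:1
  (− 3 ring H displaced by substituents)
  + F → F:1
  + OH → O:1 H:1
  + COOH → C:1 H:1 O:2
Element totals:
  C: 5
  H: 4
  F: 1
  N: 1
  O: 3
Molecular formula: C5H4FNO3.
  M = 5(12.0) + 4(1.007825) + 18.998403 + 14.003074 + 3(15.994915)
    = 60.000000 + 4.031300 + 18.998403 + 14.003074 + 47.984745 = 145.017522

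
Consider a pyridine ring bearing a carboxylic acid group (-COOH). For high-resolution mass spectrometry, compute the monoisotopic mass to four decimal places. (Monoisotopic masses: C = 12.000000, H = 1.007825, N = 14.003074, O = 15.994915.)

123.0320

Atom tally by fragment:
  pyridine ring core → C:5 H:5 N:1
  (− 1 ring H displaced by substituents)
  + COOH → C:1 H:1 O:2
Element totals:
  C: 6
  H: 5
  N: 1
  O: 2
Molecular formula: C6H5NO2.
  M = 6(12.0) + 5(1.007825) + 14.003074 + 2(15.994915)
    = 72.000000 + 5.039125 + 14.003074 + 31.989830 = 123.032029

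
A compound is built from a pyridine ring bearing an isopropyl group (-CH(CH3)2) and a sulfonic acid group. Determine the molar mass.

Atom tally by fragment:
  pyridine ring core → C:5 H:5 N:1
  (− 2 ring H displaced by substituents)
  + CH(CH3)2 → C:3 H:7
  + SO3H → S:1 O:3 H:1
Element totals:
  C: 8
  H: 11
  N: 1
  O: 3
  S: 1
Molecular formula: C8H11NO3S.
  M = 8(12.011) + 11(1.008) + 14.007 + 3(15.999) + 32.06
    = 96.088 + 11.088 + 14.007 + 47.997 + 32.060 = 201.240

201.24 g/mol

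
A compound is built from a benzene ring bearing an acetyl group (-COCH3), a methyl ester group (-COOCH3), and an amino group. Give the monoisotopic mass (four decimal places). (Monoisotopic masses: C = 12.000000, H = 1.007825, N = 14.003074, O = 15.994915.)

Atom tally by fragment:
  benzene ring core → C:6 H:6
  (− 3 ring H displaced by substituents)
  + COCH3 → C:2 H:3 O:1
  + COOCH3 → C:2 H:3 O:2
  + NH2 → N:1 H:2
Element totals:
  C: 10
  H: 11
  N: 1
  O: 3
Molecular formula: C10H11NO3.
  M = 10(12.0) + 11(1.007825) + 14.003074 + 3(15.994915)
    = 120.000000 + 11.086075 + 14.003074 + 47.984745 = 193.073894

193.0739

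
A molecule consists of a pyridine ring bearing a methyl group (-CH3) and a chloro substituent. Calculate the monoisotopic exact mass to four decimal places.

127.0189

Atom tally by fragment:
  pyridine ring core → C:5 H:5 N:1
  (− 2 ring H displaced by substituents)
  + CH3 → C:1 H:3
  + Cl → Cl:1
Element totals:
  C: 6
  H: 6
  Cl: 1
  N: 1
Molecular formula: C6H6ClN.
  M = 6(12.0) + 6(1.007825) + 34.968853 + 14.003074
    = 72.000000 + 6.046950 + 34.968853 + 14.003074 = 127.018877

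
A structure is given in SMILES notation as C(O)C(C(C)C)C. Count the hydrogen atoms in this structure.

Atom tally by fragment:
  HOCH2 → C:1 H:3 O:1
  CH(CH(CH3)2) → C:4 H:8
  CH3 → C:1 H:3
Element totals:
  C: 6
  H: 14
  O: 1

14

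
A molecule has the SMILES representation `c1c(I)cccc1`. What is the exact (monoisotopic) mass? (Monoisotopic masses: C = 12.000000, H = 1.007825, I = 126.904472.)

203.9436

Atom tally by fragment:
  benzene ring core → C:6 H:6
  (− 1 ring H displaced by substituents)
  + I → I:1
Element totals:
  C: 6
  H: 5
  I: 1
Molecular formula: C6H5I.
  M = 6(12.0) + 5(1.007825) + 126.904472
    = 72.000000 + 5.039125 + 126.904472 = 203.943597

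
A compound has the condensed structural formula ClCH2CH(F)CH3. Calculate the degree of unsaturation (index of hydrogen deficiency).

Atom tally by fragment:
  ClCH2 → C:1 H:2 Cl:1
  CH(F) → C:1 H:1 F:1
  CH3 → C:1 H:3
Element totals:
  C: 3
  H: 6
  Cl: 1
  F: 1
Molecular formula: C3H6ClF.
DoU = (2C + 2 + N − H − X) / 2 = (2·3 + 2 + 0 − 6 − 2) / 2 = 0.

0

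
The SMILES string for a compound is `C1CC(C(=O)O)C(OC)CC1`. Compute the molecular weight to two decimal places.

158.20 g/mol

Atom tally by fragment:
  cyclohexane ring core → C:6 H:12
  (− 2 ring H displaced by substituents)
  + COOH → C:1 H:1 O:2
  + OCH3 → C:1 H:3 O:1
Element totals:
  C: 8
  H: 14
  O: 3
Molecular formula: C8H14O3.
  M = 8(12.011) + 14(1.008) + 3(15.999)
    = 96.088 + 14.112 + 47.997 = 158.197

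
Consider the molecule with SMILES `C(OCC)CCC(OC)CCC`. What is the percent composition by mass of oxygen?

18.36%

Atom tally by fragment:
  C2H5OCH2 → C:3 H:7 O:1
  CH2 → C:1 H:2
  CH2 → C:1 H:2
  CH(OCH3) → C:2 H:4 O:1
  CH2 → C:1 H:2
  CH2 → C:1 H:2
  CH3 → C:1 H:3
Element totals:
  C: 10
  H: 22
  O: 2
Molecular formula: C10H22O2.
Molar mass = 174.284 g/mol.
Mass from O: 2 × 15.999 = 31.998 g/mol.
%O = 31.998 / 174.284 × 100 = 18.36%.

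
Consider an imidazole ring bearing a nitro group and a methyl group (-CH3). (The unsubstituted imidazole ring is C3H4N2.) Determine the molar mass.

127.10 g/mol

Atom tally by fragment:
  imidazole ring core → C:3 H:4 N:2
  (− 2 ring H displaced by substituents)
  + NO2 → N:1 O:2
  + CH3 → C:1 H:3
Element totals:
  C: 4
  H: 5
  N: 3
  O: 2
Molecular formula: C4H5N3O2.
  M = 4(12.011) + 5(1.008) + 3(14.007) + 2(15.999)
    = 48.044 + 5.040 + 42.021 + 31.998 = 127.103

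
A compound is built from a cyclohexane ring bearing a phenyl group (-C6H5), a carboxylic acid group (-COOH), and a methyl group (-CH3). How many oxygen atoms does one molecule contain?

Atom tally by fragment:
  cyclohexane ring core → C:6 H:12
  (− 3 ring H displaced by substituents)
  + C6H5 → C:6 H:5
  + COOH → C:1 H:1 O:2
  + CH3 → C:1 H:3
Element totals:
  C: 14
  H: 18
  O: 2

2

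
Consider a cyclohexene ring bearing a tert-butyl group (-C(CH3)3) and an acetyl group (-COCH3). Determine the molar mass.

Atom tally by fragment:
  cyclohexene ring core → C:6 H:10
  (− 2 ring H displaced by substituents)
  + C(CH3)3 → C:4 H:9
  + COCH3 → C:2 H:3 O:1
Element totals:
  C: 12
  H: 20
  O: 1
Molecular formula: C12H20O.
  M = 12(12.011) + 20(1.008) + 15.999
    = 144.132 + 20.160 + 15.999 = 180.291

180.29 g/mol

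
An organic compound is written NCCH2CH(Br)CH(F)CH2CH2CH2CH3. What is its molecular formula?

C8H13BrFN

Atom tally by fragment:
  NCCH2 → C:2 H:2 N:1
  CH(Br) → C:1 H:1 Br:1
  CH(F) → C:1 H:1 F:1
  CH2 → C:1 H:2
  CH2 → C:1 H:2
  CH2 → C:1 H:2
  CH3 → C:1 H:3
Element totals:
  C: 8
  H: 13
  Br: 1
  F: 1
  N: 1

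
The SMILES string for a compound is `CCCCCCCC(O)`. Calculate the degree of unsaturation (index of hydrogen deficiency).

Atom tally by fragment:
  CH3 → C:1 H:3
  CH2 → C:1 H:2
  CH2 → C:1 H:2
  CH2 → C:1 H:2
  CH2 → C:1 H:2
  CH2 → C:1 H:2
  CH2 → C:1 H:2
  CH2OH → C:1 H:3 O:1
Element totals:
  C: 8
  H: 18
  O: 1
Molecular formula: C8H18O.
DoU = (2C + 2 + N − H − X) / 2 = (2·8 + 2 + 0 − 18 − 0) / 2 = 0.

0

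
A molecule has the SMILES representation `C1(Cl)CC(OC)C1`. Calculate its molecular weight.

Atom tally by fragment:
  cyclobutane ring core → C:4 H:8
  (− 2 ring H displaced by substituents)
  + Cl → Cl:1
  + OCH3 → C:1 H:3 O:1
Element totals:
  C: 5
  H: 9
  Cl: 1
  O: 1
Molecular formula: C5H9ClO.
  M = 5(12.011) + 9(1.008) + 35.45 + 15.999
    = 60.055 + 9.072 + 35.450 + 15.999 = 120.576

120.58 g/mol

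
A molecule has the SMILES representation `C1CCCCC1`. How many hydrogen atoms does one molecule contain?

12

Atom tally by fragment:
  cyclohexane ring core → C:6 H:12
Element totals:
  C: 6
  H: 12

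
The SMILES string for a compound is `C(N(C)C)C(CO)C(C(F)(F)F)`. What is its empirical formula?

C7H14F3NO

Atom tally by fragment:
  (CH3)2NCH2 → C:3 H:8 N:1
  CH(CH2OH) → C:2 H:4 O:1
  CH2CF3 → C:2 H:2 F:3
Element totals:
  C: 7
  H: 14
  F: 3
  N: 1
  O: 1
Molecular formula: C7H14F3NO.
gcd of subscripts (7, 3, 14, 1, 1) = 1, so the empirical formula equals the molecular formula.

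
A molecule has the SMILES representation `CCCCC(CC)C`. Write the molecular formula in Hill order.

C8H18

Atom tally by fragment:
  CH3 → C:1 H:3
  CH2 → C:1 H:2
  CH2 → C:1 H:2
  CH2 → C:1 H:2
  CH(C2H5) → C:3 H:6
  CH3 → C:1 H:3
Element totals:
  C: 8
  H: 18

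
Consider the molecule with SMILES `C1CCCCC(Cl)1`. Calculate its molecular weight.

118.60 g/mol

Atom tally by fragment:
  cyclohexane ring core → C:6 H:12
  (− 1 ring H displaced by substituents)
  + Cl → Cl:1
Element totals:
  C: 6
  H: 11
  Cl: 1
Molecular formula: C6H11Cl.
  M = 6(12.011) + 11(1.008) + 35.45
    = 72.066 + 11.088 + 35.450 = 118.604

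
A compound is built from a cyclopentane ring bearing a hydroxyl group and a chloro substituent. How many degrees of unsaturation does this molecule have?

Atom tally by fragment:
  cyclopentane ring core → C:5 H:10
  (− 2 ring H displaced by substituents)
  + OH → O:1 H:1
  + Cl → Cl:1
Element totals:
  C: 5
  H: 9
  Cl: 1
  O: 1
Molecular formula: C5H9ClO.
DoU = (2C + 2 + N − H − X) / 2 = (2·5 + 2 + 0 − 9 − 1) / 2 = 1.

1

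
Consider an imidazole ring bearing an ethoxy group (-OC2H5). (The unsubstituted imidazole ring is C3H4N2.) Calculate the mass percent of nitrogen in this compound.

Atom tally by fragment:
  imidazole ring core → C:3 H:4 N:2
  (− 1 ring H displaced by substituents)
  + OC2H5 → C:2 H:5 O:1
Element totals:
  C: 5
  H: 8
  N: 2
  O: 1
Molecular formula: C5H8N2O.
Molar mass = 112.132 g/mol.
Mass from N: 2 × 14.007 = 28.014 g/mol.
%N = 28.014 / 112.132 × 100 = 24.98%.

24.98%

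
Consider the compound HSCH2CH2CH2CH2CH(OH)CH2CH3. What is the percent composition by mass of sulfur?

Atom tally by fragment:
  HSCH2 → C:1 H:3 S:1
  CH2 → C:1 H:2
  CH2 → C:1 H:2
  CH2 → C:1 H:2
  CH(OH) → C:1 H:2 O:1
  CH2 → C:1 H:2
  CH3 → C:1 H:3
Element totals:
  C: 7
  H: 16
  O: 1
  S: 1
Molecular formula: C7H16OS.
Molar mass = 148.264 g/mol.
Mass from S: 1 × 32.06 = 32.060 g/mol.
%S = 32.060 / 148.264 × 100 = 21.62%.

21.62%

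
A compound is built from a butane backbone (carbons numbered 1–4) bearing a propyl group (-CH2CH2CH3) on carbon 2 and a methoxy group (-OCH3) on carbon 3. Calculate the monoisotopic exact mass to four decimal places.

Atom tally by fragment:
  CH3 → C:1 H:3
  CH(CH2CH2CH3) → C:4 H:8
  CH(OCH3) → C:2 H:4 O:1
  CH3 → C:1 H:3
Element totals:
  C: 8
  H: 18
  O: 1
Molecular formula: C8H18O.
  M = 8(12.0) + 18(1.007825) + 15.994915
    = 96.000000 + 18.140850 + 15.994915 = 130.135765

130.1358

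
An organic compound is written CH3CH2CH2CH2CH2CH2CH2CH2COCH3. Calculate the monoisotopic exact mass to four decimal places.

156.1514

Atom tally by fragment:
  CH3 → C:1 H:3
  CH2 → C:1 H:2
  CH2 → C:1 H:2
  CH2 → C:1 H:2
  CH2 → C:1 H:2
  CH2 → C:1 H:2
  CH2 → C:1 H:2
  CH2COCH3 → C:3 H:5 O:1
Element totals:
  C: 10
  H: 20
  O: 1
Molecular formula: C10H20O.
  M = 10(12.0) + 20(1.007825) + 15.994915
    = 120.000000 + 20.156500 + 15.994915 = 156.151415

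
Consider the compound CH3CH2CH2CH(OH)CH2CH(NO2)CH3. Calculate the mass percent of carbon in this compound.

Atom tally by fragment:
  CH3 → C:1 H:3
  CH2 → C:1 H:2
  CH2 → C:1 H:2
  CH(OH) → C:1 H:2 O:1
  CH2 → C:1 H:2
  CH(NO2) → C:1 H:1 N:1 O:2
  CH3 → C:1 H:3
Element totals:
  C: 7
  H: 15
  N: 1
  O: 3
Molecular formula: C7H15NO3.
Molar mass = 161.201 g/mol.
Mass from C: 7 × 12.011 = 84.077 g/mol.
%C = 84.077 / 161.201 × 100 = 52.16%.

52.16%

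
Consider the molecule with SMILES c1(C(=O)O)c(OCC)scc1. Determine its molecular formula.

C7H8O3S

Atom tally by fragment:
  thiophene ring core → C:4 H:4 S:1
  (− 2 ring H displaced by substituents)
  + COOH → C:1 H:1 O:2
  + OC2H5 → C:2 H:5 O:1
Element totals:
  C: 7
  H: 8
  O: 3
  S: 1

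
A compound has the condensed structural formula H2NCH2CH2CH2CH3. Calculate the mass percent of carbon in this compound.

65.69%

Element totals:
  C: 4
  H: 11
  N: 1
Molecular formula: C4H11N.
Molar mass = 73.139 g/mol.
Mass from C: 4 × 12.011 = 48.044 g/mol.
%C = 48.044 / 73.139 × 100 = 65.69%.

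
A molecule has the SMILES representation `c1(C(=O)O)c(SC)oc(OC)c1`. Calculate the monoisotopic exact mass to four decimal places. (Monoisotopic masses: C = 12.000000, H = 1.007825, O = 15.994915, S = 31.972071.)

Atom tally by fragment:
  furan ring core → C:4 H:4 O:1
  (− 3 ring H displaced by substituents)
  + COOH → C:1 H:1 O:2
  + SCH3 → C:1 H:3 S:1
  + OCH3 → C:1 H:3 O:1
Element totals:
  C: 7
  H: 8
  O: 4
  S: 1
Molecular formula: C7H8O4S.
  M = 7(12.0) + 8(1.007825) + 4(15.994915) + 31.972071
    = 84.000000 + 8.062600 + 63.979660 + 31.972071 = 188.014331

188.0143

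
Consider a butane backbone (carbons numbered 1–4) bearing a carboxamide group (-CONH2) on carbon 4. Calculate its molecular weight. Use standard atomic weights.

101.15 g/mol

Atom tally by fragment:
  CH3 → C:1 H:3
  CH2 → C:1 H:2
  CH2 → C:1 H:2
  CH2CONH2 → C:2 H:4 O:1 N:1
Element totals:
  C: 5
  H: 11
  N: 1
  O: 1
Molecular formula: C5H11NO.
  M = 5(12.011) + 11(1.008) + 14.007 + 15.999
    = 60.055 + 11.088 + 14.007 + 15.999 = 101.149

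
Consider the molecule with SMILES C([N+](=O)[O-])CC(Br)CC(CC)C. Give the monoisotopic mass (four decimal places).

237.0364

Atom tally by fragment:
  O2NCH2 → C:1 H:2 N:1 O:2
  CH2 → C:1 H:2
  CH(Br) → C:1 H:1 Br:1
  CH2 → C:1 H:2
  CH(C2H5) → C:3 H:6
  CH3 → C:1 H:3
Element totals:
  C: 8
  H: 16
  Br: 1
  N: 1
  O: 2
Molecular formula: C8H16BrNO2.
  M = 8(12.0) + 16(1.007825) + 78.918338 + 14.003074 + 2(15.994915)
    = 96.000000 + 16.125200 + 78.918338 + 14.003074 + 31.989830 = 237.036442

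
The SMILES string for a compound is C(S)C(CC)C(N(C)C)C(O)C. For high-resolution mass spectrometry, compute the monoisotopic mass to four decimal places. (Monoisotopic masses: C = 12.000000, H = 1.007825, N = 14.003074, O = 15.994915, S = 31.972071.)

191.1344

Atom tally by fragment:
  HSCH2 → C:1 H:3 S:1
  CH(C2H5) → C:3 H:6
  CH(N(CH3)2) → C:3 H:7 N:1
  CH(OH) → C:1 H:2 O:1
  CH3 → C:1 H:3
Element totals:
  C: 9
  H: 21
  N: 1
  O: 1
  S: 1
Molecular formula: C9H21NOS.
  M = 9(12.0) + 21(1.007825) + 14.003074 + 15.994915 + 31.972071
    = 108.000000 + 21.164325 + 14.003074 + 15.994915 + 31.972071 = 191.134385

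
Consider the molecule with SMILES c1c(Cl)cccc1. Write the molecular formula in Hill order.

C6H5Cl

Atom tally by fragment:
  benzene ring core → C:6 H:6
  (− 1 ring H displaced by substituents)
  + Cl → Cl:1
Element totals:
  C: 6
  H: 5
  Cl: 1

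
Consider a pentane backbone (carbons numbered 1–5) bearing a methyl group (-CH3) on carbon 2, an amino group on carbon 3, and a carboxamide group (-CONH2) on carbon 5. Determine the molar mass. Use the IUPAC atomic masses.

144.22 g/mol

Atom tally by fragment:
  CH3 → C:1 H:3
  CH(CH3) → C:2 H:4
  CH(NH2) → C:1 H:3 N:1
  CH2 → C:1 H:2
  CH2CONH2 → C:2 H:4 O:1 N:1
Element totals:
  C: 7
  H: 16
  N: 2
  O: 1
Molecular formula: C7H16N2O.
  M = 7(12.011) + 16(1.008) + 2(14.007) + 15.999
    = 84.077 + 16.128 + 28.014 + 15.999 = 144.218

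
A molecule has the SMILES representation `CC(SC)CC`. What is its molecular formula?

C5H12S

Atom tally by fragment:
  CH3 → C:1 H:3
  CH(SCH3) → C:2 H:4 S:1
  CH2 → C:1 H:2
  CH3 → C:1 H:3
Element totals:
  C: 5
  H: 12
  S: 1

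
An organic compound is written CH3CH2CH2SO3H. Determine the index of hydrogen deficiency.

0

Element totals:
  C: 3
  H: 8
  O: 3
  S: 1
Molecular formula: C3H8O3S.
DoU = (2C + 2 + N − H − X) / 2 = (2·3 + 2 + 0 − 8 − 0) / 2 = 0.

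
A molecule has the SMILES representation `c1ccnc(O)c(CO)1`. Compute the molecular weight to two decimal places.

Atom tally by fragment:
  pyridine ring core → C:5 H:5 N:1
  (− 2 ring H displaced by substituents)
  + OH → O:1 H:1
  + CH2OH → C:1 H:3 O:1
Element totals:
  C: 6
  H: 7
  N: 1
  O: 2
Molecular formula: C6H7NO2.
  M = 6(12.011) + 7(1.008) + 14.007 + 2(15.999)
    = 72.066 + 7.056 + 14.007 + 31.998 = 125.127

125.13 g/mol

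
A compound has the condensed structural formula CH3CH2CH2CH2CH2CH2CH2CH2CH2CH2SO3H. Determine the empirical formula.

Element totals:
  C: 10
  H: 22
  O: 3
  S: 1
Molecular formula: C10H22O3S.
gcd of subscripts (10, 22, 3, 1) = 1, so the empirical formula equals the molecular formula.

C10H22O3S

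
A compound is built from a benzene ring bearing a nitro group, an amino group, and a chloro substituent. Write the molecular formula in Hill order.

C6H5ClN2O2

Atom tally by fragment:
  benzene ring core → C:6 H:6
  (− 3 ring H displaced by substituents)
  + NO2 → N:1 O:2
  + NH2 → N:1 H:2
  + Cl → Cl:1
Element totals:
  C: 6
  H: 5
  Cl: 1
  N: 2
  O: 2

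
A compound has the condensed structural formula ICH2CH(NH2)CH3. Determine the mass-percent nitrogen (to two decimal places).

Atom tally by fragment:
  ICH2 → C:1 H:2 I:1
  CH(NH2) → C:1 H:3 N:1
  CH3 → C:1 H:3
Element totals:
  C: 3
  H: 8
  I: 1
  N: 1
Molecular formula: C3H8IN.
Molar mass = 185.008 g/mol.
Mass from N: 1 × 14.007 = 14.007 g/mol.
%N = 14.007 / 185.008 × 100 = 7.57%.

7.57%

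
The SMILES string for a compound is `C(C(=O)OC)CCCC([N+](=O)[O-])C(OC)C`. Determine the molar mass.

Atom tally by fragment:
  CH3OOCCH2 → C:3 H:5 O:2
  CH2 → C:1 H:2
  CH2 → C:1 H:2
  CH2 → C:1 H:2
  CH(NO2) → C:1 H:1 N:1 O:2
  CH(OCH3) → C:2 H:4 O:1
  CH3 → C:1 H:3
Element totals:
  C: 10
  H: 19
  N: 1
  O: 5
Molecular formula: C10H19NO5.
  M = 10(12.011) + 19(1.008) + 14.007 + 5(15.999)
    = 120.110 + 19.152 + 14.007 + 79.995 = 233.264

233.26 g/mol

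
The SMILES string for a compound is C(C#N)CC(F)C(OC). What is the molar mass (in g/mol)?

131.15 g/mol

Atom tally by fragment:
  NCCH2 → C:2 H:2 N:1
  CH2 → C:1 H:2
  CH(F) → C:1 H:1 F:1
  CH2OCH3 → C:2 H:5 O:1
Element totals:
  C: 6
  H: 10
  F: 1
  N: 1
  O: 1
Molecular formula: C6H10FNO.
  M = 6(12.011) + 10(1.008) + 18.998 + 14.007 + 15.999
    = 72.066 + 10.080 + 18.998 + 14.007 + 15.999 = 131.150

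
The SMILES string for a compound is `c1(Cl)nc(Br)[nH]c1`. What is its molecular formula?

Atom tally by fragment:
  imidazole ring core → C:3 H:4 N:2
  (− 2 ring H displaced by substituents)
  + Cl → Cl:1
  + Br → Br:1
Element totals:
  C: 3
  H: 2
  Br: 1
  Cl: 1
  N: 2

C3H2BrClN2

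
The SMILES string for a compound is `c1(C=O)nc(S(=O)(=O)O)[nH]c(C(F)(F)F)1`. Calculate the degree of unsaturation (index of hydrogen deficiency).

Atom tally by fragment:
  imidazole ring core → C:3 H:4 N:2
  (− 3 ring H displaced by substituents)
  + CHO → C:1 H:1 O:1
  + SO3H → S:1 O:3 H:1
  + CF3 → C:1 F:3
Element totals:
  C: 5
  H: 3
  F: 3
  N: 2
  O: 4
  S: 1
Molecular formula: C5H3F3N2O4S.
DoU = (2C + 2 + N − H − X) / 2 = (2·5 + 2 + 2 − 3 − 3) / 2 = 4.

4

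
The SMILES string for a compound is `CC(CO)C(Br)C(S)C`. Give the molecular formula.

Atom tally by fragment:
  CH3 → C:1 H:3
  CH(CH2OH) → C:2 H:4 O:1
  CH(Br) → C:1 H:1 Br:1
  CH(SH) → C:1 H:2 S:1
  CH3 → C:1 H:3
Element totals:
  C: 6
  H: 13
  Br: 1
  O: 1
  S: 1

C6H13BrOS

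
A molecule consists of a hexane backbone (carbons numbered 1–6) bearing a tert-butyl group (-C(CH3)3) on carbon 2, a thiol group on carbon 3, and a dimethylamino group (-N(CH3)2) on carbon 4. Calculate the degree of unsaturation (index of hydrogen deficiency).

Atom tally by fragment:
  CH3 → C:1 H:3
  CH(C(CH3)3) → C:5 H:10
  CH(SH) → C:1 H:2 S:1
  CH(N(CH3)2) → C:3 H:7 N:1
  CH2 → C:1 H:2
  CH3 → C:1 H:3
Element totals:
  C: 12
  H: 27
  N: 1
  S: 1
Molecular formula: C12H27NS.
DoU = (2C + 2 + N − H − X) / 2 = (2·12 + 2 + 1 − 27 − 0) / 2 = 0.

0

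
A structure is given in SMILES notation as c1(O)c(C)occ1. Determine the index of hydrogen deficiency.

3

Atom tally by fragment:
  furan ring core → C:4 H:4 O:1
  (− 2 ring H displaced by substituents)
  + OH → O:1 H:1
  + CH3 → C:1 H:3
Element totals:
  C: 5
  H: 6
  O: 2
Molecular formula: C5H6O2.
DoU = (2C + 2 + N − H − X) / 2 = (2·5 + 2 + 0 − 6 − 0) / 2 = 3.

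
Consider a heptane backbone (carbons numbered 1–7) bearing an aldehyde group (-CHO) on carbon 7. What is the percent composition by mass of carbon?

Atom tally by fragment:
  CH3 → C:1 H:3
  CH2 → C:1 H:2
  CH2 → C:1 H:2
  CH2 → C:1 H:2
  CH2 → C:1 H:2
  CH2 → C:1 H:2
  CH2CHO → C:2 H:3 O:1
Element totals:
  C: 8
  H: 16
  O: 1
Molecular formula: C8H16O.
Molar mass = 128.215 g/mol.
Mass from C: 8 × 12.011 = 96.088 g/mol.
%C = 96.088 / 128.215 × 100 = 74.94%.

74.94%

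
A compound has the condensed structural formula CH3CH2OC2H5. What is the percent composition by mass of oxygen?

Atom tally by fragment:
  CH3 → C:1 H:3
  CH2OC2H5 → C:3 H:7 O:1
Element totals:
  C: 4
  H: 10
  O: 1
Molecular formula: C4H10O.
Molar mass = 74.123 g/mol.
Mass from O: 1 × 15.999 = 15.999 g/mol.
%O = 15.999 / 74.123 × 100 = 21.58%.

21.58%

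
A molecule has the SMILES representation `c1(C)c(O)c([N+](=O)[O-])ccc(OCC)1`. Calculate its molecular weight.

197.19 g/mol

Atom tally by fragment:
  benzene ring core → C:6 H:6
  (− 4 ring H displaced by substituents)
  + CH3 → C:1 H:3
  + OH → O:1 H:1
  + NO2 → N:1 O:2
  + OC2H5 → C:2 H:5 O:1
Element totals:
  C: 9
  H: 11
  N: 1
  O: 4
Molecular formula: C9H11NO4.
  M = 9(12.011) + 11(1.008) + 14.007 + 4(15.999)
    = 108.099 + 11.088 + 14.007 + 63.996 = 197.190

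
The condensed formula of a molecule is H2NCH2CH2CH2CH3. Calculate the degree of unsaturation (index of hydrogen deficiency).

Atom tally by fragment:
  H2NCH2 → C:1 H:4 N:1
  CH2 → C:1 H:2
  CH2 → C:1 H:2
  CH3 → C:1 H:3
Element totals:
  C: 4
  H: 11
  N: 1
Molecular formula: C4H11N.
DoU = (2C + 2 + N − H − X) / 2 = (2·4 + 2 + 1 − 11 − 0) / 2 = 0.

0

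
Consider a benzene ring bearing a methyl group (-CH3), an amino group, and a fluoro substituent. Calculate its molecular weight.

Atom tally by fragment:
  benzene ring core → C:6 H:6
  (− 3 ring H displaced by substituents)
  + CH3 → C:1 H:3
  + NH2 → N:1 H:2
  + F → F:1
Element totals:
  C: 7
  H: 8
  F: 1
  N: 1
Molecular formula: C7H8FN.
  M = 7(12.011) + 8(1.008) + 18.998 + 14.007
    = 84.077 + 8.064 + 18.998 + 14.007 = 125.146

125.15 g/mol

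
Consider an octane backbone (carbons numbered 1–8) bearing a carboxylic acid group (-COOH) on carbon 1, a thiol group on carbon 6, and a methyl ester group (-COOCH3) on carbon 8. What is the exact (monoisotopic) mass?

Atom tally by fragment:
  HOOCCH2 → C:2 H:3 O:2
  CH2 → C:1 H:2
  CH2 → C:1 H:2
  CH2 → C:1 H:2
  CH2 → C:1 H:2
  CH(SH) → C:1 H:2 S:1
  CH2 → C:1 H:2
  CH2COOCH3 → C:3 H:5 O:2
Element totals:
  C: 11
  H: 20
  O: 4
  S: 1
Molecular formula: C11H20O4S.
  M = 11(12.0) + 20(1.007825) + 4(15.994915) + 31.972071
    = 132.000000 + 20.156500 + 63.979660 + 31.972071 = 248.108231

248.1082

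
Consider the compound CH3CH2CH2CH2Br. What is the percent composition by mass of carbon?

35.06%

Element totals:
  C: 4
  H: 9
  Br: 1
Molecular formula: C4H9Br.
Molar mass = 137.020 g/mol.
Mass from C: 4 × 12.011 = 48.044 g/mol.
%C = 48.044 / 137.020 × 100 = 35.06%.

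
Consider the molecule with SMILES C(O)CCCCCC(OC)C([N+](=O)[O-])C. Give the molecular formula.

Atom tally by fragment:
  HOCH2 → C:1 H:3 O:1
  CH2 → C:1 H:2
  CH2 → C:1 H:2
  CH2 → C:1 H:2
  CH2 → C:1 H:2
  CH2 → C:1 H:2
  CH(OCH3) → C:2 H:4 O:1
  CH(NO2) → C:1 H:1 N:1 O:2
  CH3 → C:1 H:3
Element totals:
  C: 10
  H: 21
  N: 1
  O: 4

C10H21NO4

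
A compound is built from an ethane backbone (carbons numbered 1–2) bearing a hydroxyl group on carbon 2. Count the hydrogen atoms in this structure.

6

Atom tally by fragment:
  CH3 → C:1 H:3
  CH2OH → C:1 H:3 O:1
Element totals:
  C: 2
  H: 6
  O: 1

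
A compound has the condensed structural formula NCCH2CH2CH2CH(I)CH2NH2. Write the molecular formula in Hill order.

C6H11IN2

Atom tally by fragment:
  NCCH2 → C:2 H:2 N:1
  CH2 → C:1 H:2
  CH2 → C:1 H:2
  CH(I) → C:1 H:1 I:1
  CH2NH2 → C:1 H:4 N:1
Element totals:
  C: 6
  H: 11
  I: 1
  N: 2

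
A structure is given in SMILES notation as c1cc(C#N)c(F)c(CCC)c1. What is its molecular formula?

Atom tally by fragment:
  benzene ring core → C:6 H:6
  (− 3 ring H displaced by substituents)
  + CN → C:1 N:1
  + F → F:1
  + CH2CH2CH3 → C:3 H:7
Element totals:
  C: 10
  H: 10
  F: 1
  N: 1

C10H10FN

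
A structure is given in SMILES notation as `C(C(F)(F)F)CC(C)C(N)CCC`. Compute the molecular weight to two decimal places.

Atom tally by fragment:
  F3CCH2 → C:2 H:2 F:3
  CH2 → C:1 H:2
  CH(CH3) → C:2 H:4
  CH(NH2) → C:1 H:3 N:1
  CH2 → C:1 H:2
  CH2 → C:1 H:2
  CH3 → C:1 H:3
Element totals:
  C: 9
  H: 18
  F: 3
  N: 1
Molecular formula: C9H18F3N.
  M = 9(12.011) + 18(1.008) + 3(18.998) + 14.007
    = 108.099 + 18.144 + 56.994 + 14.007 = 197.244

197.24 g/mol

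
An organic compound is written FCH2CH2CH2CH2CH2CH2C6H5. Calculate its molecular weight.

Element totals:
  C: 12
  H: 17
  F: 1
Molecular formula: C12H17F.
  M = 12(12.011) + 17(1.008) + 18.998
    = 144.132 + 17.136 + 18.998 = 180.266

180.27 g/mol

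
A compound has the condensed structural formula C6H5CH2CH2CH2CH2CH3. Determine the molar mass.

148.25 g/mol

Atom tally by fragment:
  C6H5CH2 → C:7 H:7
  CH2 → C:1 H:2
  CH2 → C:1 H:2
  CH2 → C:1 H:2
  CH3 → C:1 H:3
Element totals:
  C: 11
  H: 16
Molecular formula: C11H16.
  M = 11(12.011) + 16(1.008)
    = 132.121 + 16.128 = 148.249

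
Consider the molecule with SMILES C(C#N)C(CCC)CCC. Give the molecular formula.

Atom tally by fragment:
  NCCH2 → C:2 H:2 N:1
  CH(CH2CH2CH3) → C:4 H:8
  CH2 → C:1 H:2
  CH2 → C:1 H:2
  CH3 → C:1 H:3
Element totals:
  C: 9
  H: 17
  N: 1

C9H17N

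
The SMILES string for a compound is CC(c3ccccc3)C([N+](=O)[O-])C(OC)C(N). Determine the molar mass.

Atom tally by fragment:
  CH3 → C:1 H:3
  CH(C6H5) → C:7 H:6
  CH(NO2) → C:1 H:1 N:1 O:2
  CH(OCH3) → C:2 H:4 O:1
  CH2NH2 → C:1 H:4 N:1
Element totals:
  C: 12
  H: 18
  N: 2
  O: 3
Molecular formula: C12H18N2O3.
  M = 12(12.011) + 18(1.008) + 2(14.007) + 3(15.999)
    = 144.132 + 18.144 + 28.014 + 47.997 = 238.287

238.29 g/mol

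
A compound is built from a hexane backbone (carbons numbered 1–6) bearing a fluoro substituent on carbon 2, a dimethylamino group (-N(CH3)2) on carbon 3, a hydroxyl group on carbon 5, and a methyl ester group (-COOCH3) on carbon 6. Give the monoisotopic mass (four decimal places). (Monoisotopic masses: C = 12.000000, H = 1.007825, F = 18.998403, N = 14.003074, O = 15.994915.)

221.1427

Atom tally by fragment:
  CH3 → C:1 H:3
  CH(F) → C:1 H:1 F:1
  CH(N(CH3)2) → C:3 H:7 N:1
  CH2 → C:1 H:2
  CH(OH) → C:1 H:2 O:1
  CH2COOCH3 → C:3 H:5 O:2
Element totals:
  C: 10
  H: 20
  F: 1
  N: 1
  O: 3
Molecular formula: C10H20FNO3.
  M = 10(12.0) + 20(1.007825) + 18.998403 + 14.003074 + 3(15.994915)
    = 120.000000 + 20.156500 + 18.998403 + 14.003074 + 47.984745 = 221.142722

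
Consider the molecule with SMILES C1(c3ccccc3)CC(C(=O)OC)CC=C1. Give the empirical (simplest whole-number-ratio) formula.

C7H8O

Atom tally by fragment:
  cyclohexene ring core → C:6 H:10
  (− 2 ring H displaced by substituents)
  + C6H5 → C:6 H:5
  + COOCH3 → C:2 H:3 O:2
Element totals:
  C: 14
  H: 16
  O: 2
Molecular formula: C14H16O2.
gcd of subscripts = 2; dividing each by 2:
  C: 14/2 = 7
  H: 16/2 = 8
  O: 2/2 = 1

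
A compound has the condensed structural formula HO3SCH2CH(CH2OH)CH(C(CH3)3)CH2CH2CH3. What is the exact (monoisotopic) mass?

252.1395

Atom tally by fragment:
  HO3SCH2 → C:1 H:3 S:1 O:3
  CH(CH2OH) → C:2 H:4 O:1
  CH(C(CH3)3) → C:5 H:10
  CH2 → C:1 H:2
  CH2 → C:1 H:2
  CH3 → C:1 H:3
Element totals:
  C: 11
  H: 24
  O: 4
  S: 1
Molecular formula: C11H24O4S.
  M = 11(12.0) + 24(1.007825) + 4(15.994915) + 31.972071
    = 132.000000 + 24.187800 + 63.979660 + 31.972071 = 252.139531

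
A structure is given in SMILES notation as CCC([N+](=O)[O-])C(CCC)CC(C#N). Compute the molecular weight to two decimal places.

198.27 g/mol

Atom tally by fragment:
  CH3 → C:1 H:3
  CH2 → C:1 H:2
  CH(NO2) → C:1 H:1 N:1 O:2
  CH(CH2CH2CH3) → C:4 H:8
  CH2 → C:1 H:2
  CH2CN → C:2 H:2 N:1
Element totals:
  C: 10
  H: 18
  N: 2
  O: 2
Molecular formula: C10H18N2O2.
  M = 10(12.011) + 18(1.008) + 2(14.007) + 2(15.999)
    = 120.110 + 18.144 + 28.014 + 31.998 = 198.266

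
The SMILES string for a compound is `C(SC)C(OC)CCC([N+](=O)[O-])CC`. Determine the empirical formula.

Atom tally by fragment:
  CH3SCH2 → C:2 H:5 S:1
  CH(OCH3) → C:2 H:4 O:1
  CH2 → C:1 H:2
  CH2 → C:1 H:2
  CH(NO2) → C:1 H:1 N:1 O:2
  CH2 → C:1 H:2
  CH3 → C:1 H:3
Element totals:
  C: 9
  H: 19
  N: 1
  O: 3
  S: 1
Molecular formula: C9H19NO3S.
gcd of subscripts (9, 19, 1, 3, 1) = 1, so the empirical formula equals the molecular formula.

C9H19NO3S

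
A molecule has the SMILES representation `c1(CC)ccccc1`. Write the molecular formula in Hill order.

Atom tally by fragment:
  benzene ring core → C:6 H:6
  (− 1 ring H displaced by substituents)
  + C2H5 → C:2 H:5
Element totals:
  C: 8
  H: 10

C8H10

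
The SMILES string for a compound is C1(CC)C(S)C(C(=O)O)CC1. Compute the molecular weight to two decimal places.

174.26 g/mol

Atom tally by fragment:
  cyclopentane ring core → C:5 H:10
  (− 3 ring H displaced by substituents)
  + C2H5 → C:2 H:5
  + SH → S:1 H:1
  + COOH → C:1 H:1 O:2
Element totals:
  C: 8
  H: 14
  O: 2
  S: 1
Molecular formula: C8H14O2S.
  M = 8(12.011) + 14(1.008) + 2(15.999) + 32.06
    = 96.088 + 14.112 + 31.998 + 32.060 = 174.258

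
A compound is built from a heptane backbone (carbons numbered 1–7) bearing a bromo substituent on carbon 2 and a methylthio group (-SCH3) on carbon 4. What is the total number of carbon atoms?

Atom tally by fragment:
  CH3 → C:1 H:3
  CH(Br) → C:1 H:1 Br:1
  CH2 → C:1 H:2
  CH(SCH3) → C:2 H:4 S:1
  CH2 → C:1 H:2
  CH2 → C:1 H:2
  CH3 → C:1 H:3
Element totals:
  C: 8
  H: 17
  Br: 1
  S: 1

8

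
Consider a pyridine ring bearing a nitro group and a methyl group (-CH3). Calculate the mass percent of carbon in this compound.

52.17%

Atom tally by fragment:
  pyridine ring core → C:5 H:5 N:1
  (− 2 ring H displaced by substituents)
  + NO2 → N:1 O:2
  + CH3 → C:1 H:3
Element totals:
  C: 6
  H: 6
  N: 2
  O: 2
Molecular formula: C6H6N2O2.
Molar mass = 138.126 g/mol.
Mass from C: 6 × 12.011 = 72.066 g/mol.
%C = 72.066 / 138.126 × 100 = 52.17%.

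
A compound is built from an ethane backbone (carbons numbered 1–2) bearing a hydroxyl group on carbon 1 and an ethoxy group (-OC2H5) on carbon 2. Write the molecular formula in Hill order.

Atom tally by fragment:
  HOCH2 → C:1 H:3 O:1
  CH2OC2H5 → C:3 H:7 O:1
Element totals:
  C: 4
  H: 10
  O: 2

C4H10O2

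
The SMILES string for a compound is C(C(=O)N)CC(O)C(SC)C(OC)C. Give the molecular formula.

Atom tally by fragment:
  H2NOCCH2 → C:2 H:4 O:1 N:1
  CH2 → C:1 H:2
  CH(OH) → C:1 H:2 O:1
  CH(SCH3) → C:2 H:4 S:1
  CH(OCH3) → C:2 H:4 O:1
  CH3 → C:1 H:3
Element totals:
  C: 9
  H: 19
  N: 1
  O: 3
  S: 1

C9H19NO3S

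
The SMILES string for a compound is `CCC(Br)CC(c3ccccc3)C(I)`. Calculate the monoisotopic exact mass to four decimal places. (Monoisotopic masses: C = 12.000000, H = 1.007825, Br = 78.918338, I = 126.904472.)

Atom tally by fragment:
  CH3 → C:1 H:3
  CH2 → C:1 H:2
  CH(Br) → C:1 H:1 Br:1
  CH2 → C:1 H:2
  CH(C6H5) → C:7 H:6
  CH2I → C:1 H:2 I:1
Element totals:
  C: 12
  H: 16
  Br: 1
  I: 1
Molecular formula: C12H16BrI.
  M = 12(12.0) + 16(1.007825) + 78.918338 + 126.904472
    = 144.000000 + 16.125200 + 78.918338 + 126.904472 = 365.948010

365.9480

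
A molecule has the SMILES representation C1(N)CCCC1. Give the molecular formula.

Atom tally by fragment:
  cyclopentane ring core → C:5 H:10
  (− 1 ring H displaced by substituents)
  + NH2 → N:1 H:2
Element totals:
  C: 5
  H: 11
  N: 1

C5H11N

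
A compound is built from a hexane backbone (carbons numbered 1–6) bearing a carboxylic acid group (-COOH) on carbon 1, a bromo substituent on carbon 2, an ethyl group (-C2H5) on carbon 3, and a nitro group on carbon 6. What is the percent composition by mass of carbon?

38.31%

Atom tally by fragment:
  HOOCCH2 → C:2 H:3 O:2
  CH(Br) → C:1 H:1 Br:1
  CH(C2H5) → C:3 H:6
  CH2 → C:1 H:2
  CH2 → C:1 H:2
  CH2NO2 → C:1 H:2 N:1 O:2
Element totals:
  C: 9
  H: 16
  Br: 1
  N: 1
  O: 4
Molecular formula: C9H16BrNO4.
Molar mass = 282.134 g/mol.
Mass from C: 9 × 12.011 = 108.099 g/mol.
%C = 108.099 / 282.134 × 100 = 38.31%.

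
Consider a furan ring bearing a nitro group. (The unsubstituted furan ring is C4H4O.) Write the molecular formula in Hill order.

C4H3NO3

Atom tally by fragment:
  furan ring core → C:4 H:4 O:1
  (− 1 ring H displaced by substituents)
  + NO2 → N:1 O:2
Element totals:
  C: 4
  H: 3
  N: 1
  O: 3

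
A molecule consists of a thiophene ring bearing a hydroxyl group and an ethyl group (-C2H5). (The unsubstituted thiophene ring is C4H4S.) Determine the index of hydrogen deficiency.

3

Atom tally by fragment:
  thiophene ring core → C:4 H:4 S:1
  (− 2 ring H displaced by substituents)
  + OH → O:1 H:1
  + C2H5 → C:2 H:5
Element totals:
  C: 6
  H: 8
  O: 1
  S: 1
Molecular formula: C6H8OS.
DoU = (2C + 2 + N − H − X) / 2 = (2·6 + 2 + 0 − 8 − 0) / 2 = 3.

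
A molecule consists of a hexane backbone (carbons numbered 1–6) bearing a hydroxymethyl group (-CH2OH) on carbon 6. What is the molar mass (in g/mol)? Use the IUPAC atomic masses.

116.20 g/mol

Atom tally by fragment:
  CH3 → C:1 H:3
  CH2 → C:1 H:2
  CH2 → C:1 H:2
  CH2 → C:1 H:2
  CH2 → C:1 H:2
  CH2CH2OH → C:2 H:5 O:1
Element totals:
  C: 7
  H: 16
  O: 1
Molecular formula: C7H16O.
  M = 7(12.011) + 16(1.008) + 15.999
    = 84.077 + 16.128 + 15.999 = 116.204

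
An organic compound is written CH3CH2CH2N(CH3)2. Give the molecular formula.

Atom tally by fragment:
  CH3 → C:1 H:3
  CH2 → C:1 H:2
  CH2N(CH3)2 → C:3 H:8 N:1
Element totals:
  C: 5
  H: 13
  N: 1

C5H13N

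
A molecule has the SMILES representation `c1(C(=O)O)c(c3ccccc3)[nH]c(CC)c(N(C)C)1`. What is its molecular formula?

Atom tally by fragment:
  pyrrole ring core → C:4 H:5 N:1
  (− 4 ring H displaced by substituents)
  + COOH → C:1 H:1 O:2
  + C6H5 → C:6 H:5
  + C2H5 → C:2 H:5
  + N(CH3)2 → N:1 C:2 H:6
Element totals:
  C: 15
  H: 18
  N: 2
  O: 2

C15H18N2O2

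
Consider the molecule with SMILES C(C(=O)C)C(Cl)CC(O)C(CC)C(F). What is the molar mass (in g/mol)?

224.70 g/mol

Atom tally by fragment:
  CH3COCH2 → C:3 H:5 O:1
  CH(Cl) → C:1 H:1 Cl:1
  CH2 → C:1 H:2
  CH(OH) → C:1 H:2 O:1
  CH(C2H5) → C:3 H:6
  CH2F → C:1 H:2 F:1
Element totals:
  C: 10
  H: 18
  Cl: 1
  F: 1
  O: 2
Molecular formula: C10H18ClFO2.
  M = 10(12.011) + 18(1.008) + 35.45 + 18.998 + 2(15.999)
    = 120.110 + 18.144 + 35.450 + 18.998 + 31.998 = 224.700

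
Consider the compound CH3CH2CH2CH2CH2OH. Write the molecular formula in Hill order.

C5H12O

Element totals:
  C: 5
  H: 12
  O: 1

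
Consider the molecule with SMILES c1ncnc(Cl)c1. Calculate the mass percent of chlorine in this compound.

Atom tally by fragment:
  pyrimidine ring core → C:4 H:4 N:2
  (− 1 ring H displaced by substituents)
  + Cl → Cl:1
Element totals:
  C: 4
  H: 3
  Cl: 1
  N: 2
Molecular formula: C4H3ClN2.
Molar mass = 114.532 g/mol.
Mass from Cl: 1 × 35.45 = 35.450 g/mol.
%Cl = 35.450 / 114.532 × 100 = 30.95%.

30.95%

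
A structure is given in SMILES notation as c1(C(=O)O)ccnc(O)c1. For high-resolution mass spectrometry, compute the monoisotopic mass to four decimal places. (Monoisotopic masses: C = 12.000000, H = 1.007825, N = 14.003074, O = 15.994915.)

Atom tally by fragment:
  pyridine ring core → C:5 H:5 N:1
  (− 2 ring H displaced by substituents)
  + COOH → C:1 H:1 O:2
  + OH → O:1 H:1
Element totals:
  C: 6
  H: 5
  N: 1
  O: 3
Molecular formula: C6H5NO3.
  M = 6(12.0) + 5(1.007825) + 14.003074 + 3(15.994915)
    = 72.000000 + 5.039125 + 14.003074 + 47.984745 = 139.026944

139.0269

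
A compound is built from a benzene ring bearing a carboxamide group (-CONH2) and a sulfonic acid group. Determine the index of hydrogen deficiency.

Atom tally by fragment:
  benzene ring core → C:6 H:6
  (− 2 ring H displaced by substituents)
  + CONH2 → C:1 H:2 O:1 N:1
  + SO3H → S:1 O:3 H:1
Element totals:
  C: 7
  H: 7
  N: 1
  O: 4
  S: 1
Molecular formula: C7H7NO4S.
DoU = (2C + 2 + N − H − X) / 2 = (2·7 + 2 + 1 − 7 − 0) / 2 = 5.

5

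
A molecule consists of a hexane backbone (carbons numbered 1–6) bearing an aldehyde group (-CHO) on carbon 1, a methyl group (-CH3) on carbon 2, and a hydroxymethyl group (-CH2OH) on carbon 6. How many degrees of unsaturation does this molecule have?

1

Atom tally by fragment:
  OHCCH2 → C:2 H:3 O:1
  CH(CH3) → C:2 H:4
  CH2 → C:1 H:2
  CH2 → C:1 H:2
  CH2 → C:1 H:2
  CH2CH2OH → C:2 H:5 O:1
Element totals:
  C: 9
  H: 18
  O: 2
Molecular formula: C9H18O2.
DoU = (2C + 2 + N − H − X) / 2 = (2·9 + 2 + 0 − 18 − 0) / 2 = 1.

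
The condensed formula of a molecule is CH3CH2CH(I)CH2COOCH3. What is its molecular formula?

Atom tally by fragment:
  CH3 → C:1 H:3
  CH2 → C:1 H:2
  CH(I) → C:1 H:1 I:1
  CH2COOCH3 → C:3 H:5 O:2
Element totals:
  C: 6
  H: 11
  I: 1
  O: 2

C6H11IO2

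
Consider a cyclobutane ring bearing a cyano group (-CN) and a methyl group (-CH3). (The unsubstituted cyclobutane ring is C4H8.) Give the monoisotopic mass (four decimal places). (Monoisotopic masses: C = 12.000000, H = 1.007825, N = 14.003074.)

Atom tally by fragment:
  cyclobutane ring core → C:4 H:8
  (− 2 ring H displaced by substituents)
  + CN → C:1 N:1
  + CH3 → C:1 H:3
Element totals:
  C: 6
  H: 9
  N: 1
Molecular formula: C6H9N.
  M = 6(12.0) + 9(1.007825) + 14.003074
    = 72.000000 + 9.070425 + 14.003074 = 95.073499

95.0735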